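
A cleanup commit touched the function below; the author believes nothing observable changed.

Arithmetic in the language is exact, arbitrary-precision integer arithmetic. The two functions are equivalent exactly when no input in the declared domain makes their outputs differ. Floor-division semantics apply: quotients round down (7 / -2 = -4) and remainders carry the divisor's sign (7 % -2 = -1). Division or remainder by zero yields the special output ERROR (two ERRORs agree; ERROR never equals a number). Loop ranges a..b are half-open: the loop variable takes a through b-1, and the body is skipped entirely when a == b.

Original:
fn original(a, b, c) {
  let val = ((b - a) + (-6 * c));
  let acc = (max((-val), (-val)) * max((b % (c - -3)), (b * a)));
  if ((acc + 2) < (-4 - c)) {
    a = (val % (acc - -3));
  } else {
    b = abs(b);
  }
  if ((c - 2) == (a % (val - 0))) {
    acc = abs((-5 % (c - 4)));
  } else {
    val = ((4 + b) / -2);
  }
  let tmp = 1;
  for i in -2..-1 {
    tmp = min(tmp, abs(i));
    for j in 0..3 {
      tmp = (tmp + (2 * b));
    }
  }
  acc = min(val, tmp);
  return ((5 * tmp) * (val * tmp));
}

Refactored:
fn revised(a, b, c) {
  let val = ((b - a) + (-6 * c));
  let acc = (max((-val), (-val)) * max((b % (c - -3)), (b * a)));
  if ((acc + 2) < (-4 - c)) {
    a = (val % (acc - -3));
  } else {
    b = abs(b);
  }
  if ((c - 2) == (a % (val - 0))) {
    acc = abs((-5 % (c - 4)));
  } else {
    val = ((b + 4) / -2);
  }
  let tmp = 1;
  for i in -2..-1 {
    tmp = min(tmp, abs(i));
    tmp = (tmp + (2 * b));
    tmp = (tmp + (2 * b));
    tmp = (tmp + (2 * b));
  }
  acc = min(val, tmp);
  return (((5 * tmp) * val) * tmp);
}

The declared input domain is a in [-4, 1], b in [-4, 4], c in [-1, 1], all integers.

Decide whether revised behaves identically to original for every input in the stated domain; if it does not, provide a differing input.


Side by side, the visible changes include: arithmetic usage differs; and local variable names differ; and statement counts differ; and loop structure differs; and constant usage differs.
Tracing a=-2, b=-4, c=-1: original: val = 4; acc = -32; ((acc + 2) < (-4 - c)) -> true; a = -25; ((c - 2) == (a % (val - 0))) -> false; val = 0; tmp = 1; [i=-2]; tmp = 1; [j=0]; tmp = -7; [j=1]; tmp = -15; [j=2]; tmp = -23; acc = -23; return 0 | revised: val = 4; acc = -32; ((acc + 2) < (-4 - c)) -> true; a = -25; ((c - 2) == (a % (val - 0))) -> false; val = 0; tmp = 1; [i=-2]; tmp = 1; tmp = -7; tmp = -15; tmp = -23; acc = -23; return 0 — matching result 0.
Checked all 162 inputs in the declared domain: the outputs agree on every one.
verdict: equivalent


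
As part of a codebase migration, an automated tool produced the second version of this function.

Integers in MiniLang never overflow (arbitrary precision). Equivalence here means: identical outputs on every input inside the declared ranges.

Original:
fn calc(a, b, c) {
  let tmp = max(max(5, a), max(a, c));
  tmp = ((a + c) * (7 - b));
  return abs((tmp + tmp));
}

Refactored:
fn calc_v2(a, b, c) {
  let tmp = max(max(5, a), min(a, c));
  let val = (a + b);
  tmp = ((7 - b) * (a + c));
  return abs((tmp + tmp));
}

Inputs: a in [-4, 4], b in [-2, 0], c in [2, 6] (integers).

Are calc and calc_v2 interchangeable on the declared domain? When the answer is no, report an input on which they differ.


Equivalent. The one real change (`max(a, c)` became `min(a, c)`) has no effect anywhere in the declared ranges.
Across all 135 domain points the two functions coincide.
Spot check at a=-4, b=-1, c=2 — calc: tmp becomes 5; next tmp becomes -16; next final value 32. calc_v2: tmp becomes 5; next val becomes -5; next tmp becomes -16; next final value 32. Both give 32.
verdict: equivalent


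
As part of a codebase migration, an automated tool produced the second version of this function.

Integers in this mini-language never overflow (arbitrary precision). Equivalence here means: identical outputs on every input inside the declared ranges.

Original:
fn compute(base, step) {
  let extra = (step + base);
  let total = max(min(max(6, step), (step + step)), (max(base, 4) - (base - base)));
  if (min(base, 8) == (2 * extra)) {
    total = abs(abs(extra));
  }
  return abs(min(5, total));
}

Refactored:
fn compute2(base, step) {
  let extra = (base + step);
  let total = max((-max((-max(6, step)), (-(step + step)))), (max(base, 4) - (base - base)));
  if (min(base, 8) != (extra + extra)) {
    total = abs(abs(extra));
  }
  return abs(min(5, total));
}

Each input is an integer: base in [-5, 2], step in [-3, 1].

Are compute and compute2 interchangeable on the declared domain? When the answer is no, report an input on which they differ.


Take base=-5, step=-3.
compute: extra becomes -8; next total becomes 4; next (min(base, 8) == (2 * extra)) evaluates to false; next final value 4
compute2: extra becomes -8; next total becomes 4; next (min(base, 8) != (extra + extra)) evaluates to true; next total becomes 8; next final value 5
4 vs 5 — the two versions disagree here.
verdict: not equivalent; witness: base=-5, step=-3


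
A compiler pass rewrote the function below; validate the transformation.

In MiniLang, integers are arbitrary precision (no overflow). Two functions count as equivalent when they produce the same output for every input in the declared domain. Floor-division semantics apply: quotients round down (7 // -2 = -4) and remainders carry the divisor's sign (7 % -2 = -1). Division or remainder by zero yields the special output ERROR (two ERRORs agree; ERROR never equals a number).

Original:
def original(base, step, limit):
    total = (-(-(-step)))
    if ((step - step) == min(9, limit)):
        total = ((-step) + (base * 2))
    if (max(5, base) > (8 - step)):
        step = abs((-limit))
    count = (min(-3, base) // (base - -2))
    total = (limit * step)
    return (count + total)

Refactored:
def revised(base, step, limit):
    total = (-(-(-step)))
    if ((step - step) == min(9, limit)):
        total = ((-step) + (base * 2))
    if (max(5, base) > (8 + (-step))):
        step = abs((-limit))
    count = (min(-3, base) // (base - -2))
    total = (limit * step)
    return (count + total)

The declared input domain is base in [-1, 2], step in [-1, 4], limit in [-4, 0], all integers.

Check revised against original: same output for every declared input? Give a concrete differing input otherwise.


This is a faithful refactor — arithmetic usage differs, but the computed results match everywhere.
One worked example (base=0, step=0, limit=-3) — original: total = 0; ((step - step) == min(9, limit)) -> false; (max(5, base) > (8 - step)) -> false; count = -2; total = 0; return -2; revised: total = 0; ((step - step) == min(9, limit)) -> false; (max(5, base) > (8 + (-step))) -> false; count = -2; total = 0; return -2; agreement on -2.
Sweeping the whole domain (120 inputs) finds no disagreement.
verdict: equivalent


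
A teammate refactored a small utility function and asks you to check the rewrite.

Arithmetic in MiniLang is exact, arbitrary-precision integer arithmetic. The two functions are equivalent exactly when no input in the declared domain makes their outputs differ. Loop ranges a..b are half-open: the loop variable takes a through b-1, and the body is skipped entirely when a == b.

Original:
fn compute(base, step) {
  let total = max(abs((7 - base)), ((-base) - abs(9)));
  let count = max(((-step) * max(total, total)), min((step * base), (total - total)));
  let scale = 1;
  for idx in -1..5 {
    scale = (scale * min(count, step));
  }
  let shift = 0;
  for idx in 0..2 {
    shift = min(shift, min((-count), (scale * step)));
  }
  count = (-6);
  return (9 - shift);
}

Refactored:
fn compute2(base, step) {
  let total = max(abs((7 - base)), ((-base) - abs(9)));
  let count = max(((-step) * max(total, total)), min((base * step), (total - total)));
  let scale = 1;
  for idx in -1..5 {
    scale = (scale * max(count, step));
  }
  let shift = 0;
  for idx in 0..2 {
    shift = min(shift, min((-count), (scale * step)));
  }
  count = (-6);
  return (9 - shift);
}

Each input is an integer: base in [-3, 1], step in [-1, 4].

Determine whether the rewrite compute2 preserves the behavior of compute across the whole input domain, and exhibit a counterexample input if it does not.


Evaluate both at base=-3, step=-1.
compute: total becomes 10; next count becomes 10; next scale becomes 1; next at idx=-1:; next scale becomes -1; next at idx=0:; next scale becomes 1; next at idx=1:; next scale becomes -1; next at idx=2:; next scale becomes 1; next at idx=3:; next scale becomes -1; next at idx=4:; next scale becomes 1; next shift becomes 0; next at idx=0:; next shift becomes -10; next at idx=1:; next shift becomes -10; next count becomes -6; next final value 19
compute2: total becomes 10; next count becomes 10; next scale becomes 1; next at idx=-1:; next scale becomes 10; next at idx=0:; next scale becomes 100; next at idx=1:; next scale becomes 1000; next at idx=2:; next scale becomes 10000; next at idx=3:; next scale becomes 100000; next at idx=4:; next scale becomes 1000000; next shift becomes 0; next at idx=0:; next shift becomes -1000000; next at idx=1:; next shift becomes -1000000; next count becomes -6; next final value 1000009
19 vs 1000009 — the two versions disagree here.
verdict: not equivalent; witness: base=-3, step=-1


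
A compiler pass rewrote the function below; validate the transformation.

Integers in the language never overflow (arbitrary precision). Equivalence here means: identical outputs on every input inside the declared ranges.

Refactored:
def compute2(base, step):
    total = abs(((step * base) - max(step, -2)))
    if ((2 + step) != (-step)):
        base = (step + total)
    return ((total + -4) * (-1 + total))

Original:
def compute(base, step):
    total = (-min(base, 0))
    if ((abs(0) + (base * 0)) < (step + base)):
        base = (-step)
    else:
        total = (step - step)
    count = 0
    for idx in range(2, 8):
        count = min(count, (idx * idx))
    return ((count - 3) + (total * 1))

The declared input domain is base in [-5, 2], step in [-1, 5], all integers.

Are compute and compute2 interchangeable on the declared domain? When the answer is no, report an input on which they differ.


There is a counterexample at base=-5, step=-1: -3 on one side, 10 on the other.
compute: total=5, then ((abs(0) + (base * 0)) < (step + base)) is false, then total=0, then count=0, then (idx=2), then count=0, then (idx=3), then count=0, then (idx=4), then count=0, then (idx=5), then count=0, then (idx=6), then count=0, then (idx=7), then count=0, then returns -3
compute2: total=6, then ((2 + step) != (-step)) is false, then returns 10
verdict: not equivalent; witness: base=-5, step=-1


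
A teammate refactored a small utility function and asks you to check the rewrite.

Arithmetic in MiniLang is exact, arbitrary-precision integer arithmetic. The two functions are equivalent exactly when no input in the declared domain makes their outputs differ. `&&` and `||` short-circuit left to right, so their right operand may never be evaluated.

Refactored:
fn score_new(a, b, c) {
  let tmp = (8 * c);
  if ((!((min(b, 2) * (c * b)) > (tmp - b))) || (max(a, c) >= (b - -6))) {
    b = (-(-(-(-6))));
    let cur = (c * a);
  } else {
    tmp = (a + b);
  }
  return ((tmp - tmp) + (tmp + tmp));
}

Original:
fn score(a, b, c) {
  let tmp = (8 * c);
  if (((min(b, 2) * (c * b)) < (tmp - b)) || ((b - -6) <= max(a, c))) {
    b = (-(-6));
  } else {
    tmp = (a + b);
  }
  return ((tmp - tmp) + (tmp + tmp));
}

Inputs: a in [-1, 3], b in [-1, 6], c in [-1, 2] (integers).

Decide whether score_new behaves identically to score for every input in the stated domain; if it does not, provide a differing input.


Consider the input a=-1, b=0, c=0.
score: tmp := 0 | (((min(b, 2) * (c * b)) < (tmp - b)) || ((b - -6) <= max(a, c))): false | tmp := -1 | result -2
score_new: tmp := 0 | ((!((min(b, 2) * (c * b)) > (tmp - b))) || (max(a, c) >= (b - -6))): true | b := 6 | cur := 0 | result 0
-2 vs 0 — the two versions disagree here.
verdict: not equivalent; witness: a=-1, b=0, c=0


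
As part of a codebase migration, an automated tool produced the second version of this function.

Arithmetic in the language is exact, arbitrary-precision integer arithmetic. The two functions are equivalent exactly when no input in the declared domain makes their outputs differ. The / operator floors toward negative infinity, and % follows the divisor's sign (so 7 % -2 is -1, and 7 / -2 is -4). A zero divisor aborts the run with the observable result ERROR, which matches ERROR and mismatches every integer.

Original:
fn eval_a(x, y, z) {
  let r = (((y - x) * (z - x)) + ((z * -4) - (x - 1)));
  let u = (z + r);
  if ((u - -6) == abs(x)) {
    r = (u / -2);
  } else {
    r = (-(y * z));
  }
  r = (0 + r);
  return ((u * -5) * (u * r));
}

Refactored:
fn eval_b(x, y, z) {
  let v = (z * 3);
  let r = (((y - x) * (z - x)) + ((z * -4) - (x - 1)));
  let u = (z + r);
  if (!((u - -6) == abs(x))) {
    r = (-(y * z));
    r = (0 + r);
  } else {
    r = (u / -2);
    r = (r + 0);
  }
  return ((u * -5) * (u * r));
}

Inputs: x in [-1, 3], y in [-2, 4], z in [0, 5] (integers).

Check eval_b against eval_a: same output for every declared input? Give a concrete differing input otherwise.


Among the additions is an assignment to `v` whose value nothing reads, and its value is discarded; all 210 inputs agree.
verdict: equivalent


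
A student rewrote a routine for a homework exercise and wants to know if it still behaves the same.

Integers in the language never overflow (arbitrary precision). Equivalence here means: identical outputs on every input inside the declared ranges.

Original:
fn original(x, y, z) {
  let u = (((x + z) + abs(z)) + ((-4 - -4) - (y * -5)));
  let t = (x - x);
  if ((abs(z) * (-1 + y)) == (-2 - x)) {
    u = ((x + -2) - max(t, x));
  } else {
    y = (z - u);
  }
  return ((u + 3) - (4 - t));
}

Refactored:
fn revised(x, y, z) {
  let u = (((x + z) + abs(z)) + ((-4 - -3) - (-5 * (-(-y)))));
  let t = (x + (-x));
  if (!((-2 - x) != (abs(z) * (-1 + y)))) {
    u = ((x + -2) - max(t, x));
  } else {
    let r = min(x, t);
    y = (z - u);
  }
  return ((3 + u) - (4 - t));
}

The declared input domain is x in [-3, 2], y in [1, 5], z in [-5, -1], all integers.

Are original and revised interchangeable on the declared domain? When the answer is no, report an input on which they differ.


The rewrite breaks on x=-3, y=1, z=-5, where the results are 1 and 0.
original: u=2, then t=0, then ((abs(z) * (-1 + y)) == (-2 - x)) is false, then y=-7, then returns 1
revised: u=1, then t=0, then (!((-2 - x) != (abs(z) * (-1 + y)))) is false, then r=-3, then y=-6, then returns 0
verdict: not equivalent; witness: x=-3, y=1, z=-5


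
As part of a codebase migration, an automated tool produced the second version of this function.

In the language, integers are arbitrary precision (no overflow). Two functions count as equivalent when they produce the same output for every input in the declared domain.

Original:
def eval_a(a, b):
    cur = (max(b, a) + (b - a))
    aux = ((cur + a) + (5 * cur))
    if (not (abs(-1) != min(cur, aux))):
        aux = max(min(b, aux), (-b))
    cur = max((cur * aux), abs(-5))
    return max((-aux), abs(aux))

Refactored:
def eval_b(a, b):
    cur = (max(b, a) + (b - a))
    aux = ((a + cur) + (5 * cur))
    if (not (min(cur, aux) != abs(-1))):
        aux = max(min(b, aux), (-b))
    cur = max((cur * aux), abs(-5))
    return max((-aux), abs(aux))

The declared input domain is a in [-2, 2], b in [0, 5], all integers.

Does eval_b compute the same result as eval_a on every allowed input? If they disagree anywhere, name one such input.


This is a faithful refactor — same computation, different form, but the computed results match everywhere.
One worked example (a=1, b=4) — eval_a: cur = 7; aux = 43; (not (abs(-1) != min(cur, aux))) -> false; cur = 301; return 43; eval_b: cur = 7; aux = 43; (not (min(cur, aux) != abs(-1))) -> false; cur = 301; return 43; agreement on 43.
An exhaustive pass over the 30 declared inputs shows identical outputs.
verdict: equivalent


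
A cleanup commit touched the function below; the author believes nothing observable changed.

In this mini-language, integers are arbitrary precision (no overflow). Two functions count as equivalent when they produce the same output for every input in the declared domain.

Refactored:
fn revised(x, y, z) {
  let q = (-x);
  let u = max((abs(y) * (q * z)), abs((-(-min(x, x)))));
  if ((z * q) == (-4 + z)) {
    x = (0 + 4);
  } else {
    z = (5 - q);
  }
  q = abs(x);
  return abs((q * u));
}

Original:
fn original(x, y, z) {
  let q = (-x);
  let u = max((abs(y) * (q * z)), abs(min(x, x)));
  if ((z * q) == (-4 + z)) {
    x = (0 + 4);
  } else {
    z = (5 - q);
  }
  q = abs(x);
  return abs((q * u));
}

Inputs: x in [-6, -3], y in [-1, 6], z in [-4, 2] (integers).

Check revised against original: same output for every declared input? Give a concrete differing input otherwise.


Comparing the listings, the differences include: same computation, different form.
Tracing x=-5, y=2, z=-1: original: q becomes 5; next u becomes 5; next ((z * q) == (-4 + z)) evaluates to true; next x becomes 4; next q becomes 4; next final value 20 | revised: q becomes 5; next u becomes 5; next ((z * q) == (-4 + z)) evaluates to true; next x becomes 4; next q becomes 4; next final value 20 — matching result 20.
Across all 224 domain points the two functions coincide.
verdict: equivalent


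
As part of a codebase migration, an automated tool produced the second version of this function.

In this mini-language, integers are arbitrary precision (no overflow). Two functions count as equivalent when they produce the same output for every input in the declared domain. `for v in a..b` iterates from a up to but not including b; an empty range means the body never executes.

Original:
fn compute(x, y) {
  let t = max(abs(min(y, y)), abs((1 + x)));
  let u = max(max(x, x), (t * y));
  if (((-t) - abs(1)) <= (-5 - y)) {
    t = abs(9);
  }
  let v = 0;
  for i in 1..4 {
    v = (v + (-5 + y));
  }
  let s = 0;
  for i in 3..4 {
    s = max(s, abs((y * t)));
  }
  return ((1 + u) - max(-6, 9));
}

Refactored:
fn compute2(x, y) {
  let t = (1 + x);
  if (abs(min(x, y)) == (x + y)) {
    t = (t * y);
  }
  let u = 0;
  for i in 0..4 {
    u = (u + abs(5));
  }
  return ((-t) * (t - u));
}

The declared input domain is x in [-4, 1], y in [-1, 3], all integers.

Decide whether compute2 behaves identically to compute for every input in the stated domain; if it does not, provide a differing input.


x=-4, y=-1 yields -11 from compute but -69 from compute2.
verdict: not equivalent; witness: x=-4, y=-1


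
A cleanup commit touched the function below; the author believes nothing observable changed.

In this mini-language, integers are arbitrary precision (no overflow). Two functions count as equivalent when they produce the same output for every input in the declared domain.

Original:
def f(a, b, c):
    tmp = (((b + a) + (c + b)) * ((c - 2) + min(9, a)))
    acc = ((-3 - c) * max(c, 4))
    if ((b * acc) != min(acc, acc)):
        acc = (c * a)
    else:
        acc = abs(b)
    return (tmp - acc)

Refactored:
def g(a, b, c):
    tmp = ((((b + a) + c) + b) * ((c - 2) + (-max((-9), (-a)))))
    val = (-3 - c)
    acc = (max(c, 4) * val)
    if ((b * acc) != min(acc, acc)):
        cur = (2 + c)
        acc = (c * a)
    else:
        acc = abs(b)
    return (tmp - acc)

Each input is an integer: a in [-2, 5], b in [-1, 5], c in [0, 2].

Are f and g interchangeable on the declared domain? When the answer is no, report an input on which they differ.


Comparing the listings, the differences include: constant usage differs, and min/max/abs usage differs, and statement counts differ, and local variable names differ, and arithmetic usage differs.
Spot check at a=0, b=4, c=1 — f: tmp := -9 | acc := -16 | ((b * acc) != min(acc, acc)): true | acc := 0 | result -9. g: tmp := -9 | val := -4 | acc := -16 | ((b * acc) != min(acc, acc)): true | cur := 3 | acc := 0 | result -9. Both give -9.
An exhaustive pass over the 168 declared inputs shows identical outputs.
verdict: equivalent


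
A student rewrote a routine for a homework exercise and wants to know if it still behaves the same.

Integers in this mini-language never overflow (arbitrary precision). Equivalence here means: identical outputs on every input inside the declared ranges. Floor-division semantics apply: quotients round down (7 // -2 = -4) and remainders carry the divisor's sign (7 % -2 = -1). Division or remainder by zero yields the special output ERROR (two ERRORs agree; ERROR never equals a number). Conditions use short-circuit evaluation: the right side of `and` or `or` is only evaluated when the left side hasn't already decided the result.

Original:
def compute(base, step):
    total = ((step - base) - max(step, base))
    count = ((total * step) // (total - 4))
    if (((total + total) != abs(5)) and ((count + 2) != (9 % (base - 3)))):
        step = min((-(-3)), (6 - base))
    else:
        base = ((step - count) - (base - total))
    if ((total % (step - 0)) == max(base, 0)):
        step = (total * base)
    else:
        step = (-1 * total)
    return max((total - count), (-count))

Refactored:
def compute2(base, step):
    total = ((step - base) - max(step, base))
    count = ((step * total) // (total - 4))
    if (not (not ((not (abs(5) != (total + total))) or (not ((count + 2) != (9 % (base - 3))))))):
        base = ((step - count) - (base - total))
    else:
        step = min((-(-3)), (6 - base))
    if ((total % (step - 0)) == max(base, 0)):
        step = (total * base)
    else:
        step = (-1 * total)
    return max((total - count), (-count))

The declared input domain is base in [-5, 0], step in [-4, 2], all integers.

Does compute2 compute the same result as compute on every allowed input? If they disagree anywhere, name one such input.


Equivalent — the differences include boolean connective usage differs, yet no declared input distinguishes the two.
Spot check at base=-1, step=-3 — compute: total := -1 | count := -1 | (((total + total) != abs(5)) and ((count + 2) != (9 % (base - 3)))): true | step := 3 | ((total % (step - 0)) == max(base, 0)): false | step := 1 | result 1. compute2: total := -1 | count := -1 | (not (not ((not (abs(5) != (total + total))) or (not ((count + 2) != (9 % (base - 3))))))): false | step := 3 | ((total % (step - 0)) == max(base, 0)): false | step := 1 | result 1. Both give 1.
Checked all 42 inputs in the declared domain: the outputs agree on every one.
verdict: equivalent


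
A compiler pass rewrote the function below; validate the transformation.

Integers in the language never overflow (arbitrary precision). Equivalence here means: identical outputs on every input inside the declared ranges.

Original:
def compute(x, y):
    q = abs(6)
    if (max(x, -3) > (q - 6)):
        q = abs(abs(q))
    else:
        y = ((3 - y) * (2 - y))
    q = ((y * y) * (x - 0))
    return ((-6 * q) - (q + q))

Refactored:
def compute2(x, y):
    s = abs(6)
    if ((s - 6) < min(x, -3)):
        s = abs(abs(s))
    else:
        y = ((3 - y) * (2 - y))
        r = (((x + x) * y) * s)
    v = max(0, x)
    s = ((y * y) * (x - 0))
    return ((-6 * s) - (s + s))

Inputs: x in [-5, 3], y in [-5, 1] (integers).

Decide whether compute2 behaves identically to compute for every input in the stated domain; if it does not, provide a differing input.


There is a counterexample at x=1, y=-5: -200 on one side, -25088 on the other.
compute: q=6, then (max(x, -3) > (q - 6)) is true, then q=6, then q=25, then returns -200
compute2: s=6, then ((s - 6) < min(x, -3)) is false, then y=56, then r=672, then v=1, then s=3136, then returns -25088
verdict: not equivalent; witness: x=1, y=-5


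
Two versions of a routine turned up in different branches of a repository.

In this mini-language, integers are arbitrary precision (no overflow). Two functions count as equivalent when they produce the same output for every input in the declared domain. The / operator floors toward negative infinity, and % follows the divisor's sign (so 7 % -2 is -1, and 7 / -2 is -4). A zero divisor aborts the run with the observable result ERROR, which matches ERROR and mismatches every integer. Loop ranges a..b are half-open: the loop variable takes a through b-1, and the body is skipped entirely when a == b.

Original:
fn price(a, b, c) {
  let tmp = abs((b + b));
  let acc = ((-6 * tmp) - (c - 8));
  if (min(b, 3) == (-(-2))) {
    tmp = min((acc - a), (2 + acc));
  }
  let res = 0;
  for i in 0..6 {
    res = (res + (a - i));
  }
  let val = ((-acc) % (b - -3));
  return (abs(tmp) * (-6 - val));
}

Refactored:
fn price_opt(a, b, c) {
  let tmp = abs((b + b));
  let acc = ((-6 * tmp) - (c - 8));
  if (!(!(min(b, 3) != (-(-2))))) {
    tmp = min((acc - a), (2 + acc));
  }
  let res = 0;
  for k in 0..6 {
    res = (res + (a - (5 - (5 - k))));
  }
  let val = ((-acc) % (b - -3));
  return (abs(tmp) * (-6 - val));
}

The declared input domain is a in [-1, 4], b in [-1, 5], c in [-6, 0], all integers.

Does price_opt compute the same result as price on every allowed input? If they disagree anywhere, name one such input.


There is a counterexample at a=-1, b=-1, c=-6: -12 on one side, -18 on the other.
price: tmp becomes 2; next acc becomes 2; next (min(b, 3) == (-(-2))) evaluates to false; next res becomes 0; next at i=0:; next res becomes -1; next at i=1:; next res becomes -3; next at i=2:; next res becomes -6; next at i=3:; next res becomes -10; next at i=4:; next res becomes -15; next at i=5:; next res becomes -21; next val becomes 0; next final value -12
price_opt: tmp becomes 2; next acc becomes 2; next (!(!(min(b, 3) != (-(-2))))) evaluates to true; next tmp becomes 3; next res becomes 0; next at k=0:; next res becomes -1; next at k=1:; next res becomes -3; next at k=2:; next res becomes -6; next at k=3:; next res becomes -10; next at k=4:; next res becomes -15; next at k=5:; next res becomes -21; next val becomes 0; next final value -18
verdict: not equivalent; witness: a=-1, b=-1, c=-6


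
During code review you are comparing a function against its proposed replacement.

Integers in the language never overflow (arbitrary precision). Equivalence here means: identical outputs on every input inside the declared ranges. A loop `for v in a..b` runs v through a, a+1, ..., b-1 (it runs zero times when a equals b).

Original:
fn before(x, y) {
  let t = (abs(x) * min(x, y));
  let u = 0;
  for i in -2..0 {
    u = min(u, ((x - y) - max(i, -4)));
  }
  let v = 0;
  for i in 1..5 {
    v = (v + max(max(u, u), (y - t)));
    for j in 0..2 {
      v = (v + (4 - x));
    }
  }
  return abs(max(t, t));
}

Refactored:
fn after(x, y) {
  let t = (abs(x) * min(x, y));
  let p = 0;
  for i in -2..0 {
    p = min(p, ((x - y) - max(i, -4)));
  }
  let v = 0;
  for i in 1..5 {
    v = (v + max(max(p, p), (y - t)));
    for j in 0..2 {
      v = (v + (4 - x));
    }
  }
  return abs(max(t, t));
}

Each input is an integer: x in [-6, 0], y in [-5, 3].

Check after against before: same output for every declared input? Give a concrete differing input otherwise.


Comparing the listings, the differences include: local variable names differ.
One worked example (x=-3, y=1) — before: t = -9; u = 0; [i=-2]; u = -2; [i=-1]; u = -3; v = 0; [i=1]; v = 10; [j=0]; v = 17; [j=1]; v = 24; [i=2]; v = 34; [j=0]; v = 41; [j=1]; v = 48; [i=3]; v = 58; [j=0]; v = 65; [j=1]; v = 72; [i=4]; v = 82; [j=0]; v = 89; [j=1]; v = 96; return 9; after: t = -9; p = 0; [i=-2]; p = -2; [i=-1]; p = -3; v = 0; [i=1]; v = 10; [j=0]; v = 17; [j=1]; v = 24; [i=2]; v = 34; [j=0]; v = 41; [j=1]; v = 48; [i=3]; v = 58; [j=0]; v = 65; [j=1]; v = 72; [i=4]; v = 82; [j=0]; v = 89; [j=1]; v = 96; return 9; agreement on 9.
An exhaustive pass over the 63 declared inputs shows identical outputs.
verdict: equivalent


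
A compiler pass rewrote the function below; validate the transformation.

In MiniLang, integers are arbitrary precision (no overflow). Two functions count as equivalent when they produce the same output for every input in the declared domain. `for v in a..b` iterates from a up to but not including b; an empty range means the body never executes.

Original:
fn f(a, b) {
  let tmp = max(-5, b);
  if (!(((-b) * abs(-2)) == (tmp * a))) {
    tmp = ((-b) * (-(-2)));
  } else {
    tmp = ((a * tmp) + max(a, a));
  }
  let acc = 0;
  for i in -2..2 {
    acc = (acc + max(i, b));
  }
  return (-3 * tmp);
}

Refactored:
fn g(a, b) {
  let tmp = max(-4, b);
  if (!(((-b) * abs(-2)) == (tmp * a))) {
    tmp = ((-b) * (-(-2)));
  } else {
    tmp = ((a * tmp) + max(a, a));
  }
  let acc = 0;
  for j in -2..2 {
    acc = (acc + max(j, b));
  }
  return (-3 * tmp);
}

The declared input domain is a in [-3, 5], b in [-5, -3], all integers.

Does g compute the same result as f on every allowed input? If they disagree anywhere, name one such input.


The rewrite breaks on a=-2, b=-5, where the results are -24 and -30.
f: tmp becomes -5; next (!(((-b) * abs(-2)) == (tmp * a))) evaluates to false; next tmp becomes 8; next acc becomes 0; next at i=-2:; next acc becomes -2; next at i=-1:; next acc becomes -3; next at i=0:; next acc becomes -3; next at i=1:; next acc becomes -2; next final value -24
g: tmp becomes -4; next (!(((-b) * abs(-2)) == (tmp * a))) evaluates to true; next tmp becomes 10; next acc becomes 0; next at j=-2:; next acc becomes -2; next at j=-1:; next acc becomes -3; next at j=0:; next acc becomes -3; next at j=1:; next acc becomes -2; next final value -30
verdict: not equivalent; witness: a=-2, b=-5


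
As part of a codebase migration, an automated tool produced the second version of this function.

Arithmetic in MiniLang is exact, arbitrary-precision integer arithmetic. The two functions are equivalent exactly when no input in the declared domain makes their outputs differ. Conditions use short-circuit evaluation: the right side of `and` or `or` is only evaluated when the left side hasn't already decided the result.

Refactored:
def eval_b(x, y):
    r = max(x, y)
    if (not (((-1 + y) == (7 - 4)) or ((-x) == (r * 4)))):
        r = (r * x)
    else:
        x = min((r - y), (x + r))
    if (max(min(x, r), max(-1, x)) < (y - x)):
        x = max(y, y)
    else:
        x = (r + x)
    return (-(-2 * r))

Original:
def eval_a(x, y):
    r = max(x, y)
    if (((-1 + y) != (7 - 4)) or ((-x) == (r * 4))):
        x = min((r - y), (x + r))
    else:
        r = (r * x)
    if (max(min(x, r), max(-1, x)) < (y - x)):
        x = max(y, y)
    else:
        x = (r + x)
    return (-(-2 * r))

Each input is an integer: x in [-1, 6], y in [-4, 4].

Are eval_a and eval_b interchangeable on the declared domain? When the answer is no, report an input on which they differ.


The rewrite breaks on x=-1, y=-4, where the results are -2 and 2.
eval_a: r=-1, then (((-1 + y) != (7 - 4)) or ((-x) == (r * 4))) is true, then x=-2, then (max(min(x, r), max(-1, x)) < (y - x)) is false, then x=-3, then returns -2
eval_b: r=-1, then (not (((-1 + y) == (7 - 4)) or ((-x) == (r * 4)))) is true, then r=1, then (max(min(x, r), max(-1, x)) < (y - x)) is false, then x=0, then returns 2
verdict: not equivalent; witness: x=-1, y=-4


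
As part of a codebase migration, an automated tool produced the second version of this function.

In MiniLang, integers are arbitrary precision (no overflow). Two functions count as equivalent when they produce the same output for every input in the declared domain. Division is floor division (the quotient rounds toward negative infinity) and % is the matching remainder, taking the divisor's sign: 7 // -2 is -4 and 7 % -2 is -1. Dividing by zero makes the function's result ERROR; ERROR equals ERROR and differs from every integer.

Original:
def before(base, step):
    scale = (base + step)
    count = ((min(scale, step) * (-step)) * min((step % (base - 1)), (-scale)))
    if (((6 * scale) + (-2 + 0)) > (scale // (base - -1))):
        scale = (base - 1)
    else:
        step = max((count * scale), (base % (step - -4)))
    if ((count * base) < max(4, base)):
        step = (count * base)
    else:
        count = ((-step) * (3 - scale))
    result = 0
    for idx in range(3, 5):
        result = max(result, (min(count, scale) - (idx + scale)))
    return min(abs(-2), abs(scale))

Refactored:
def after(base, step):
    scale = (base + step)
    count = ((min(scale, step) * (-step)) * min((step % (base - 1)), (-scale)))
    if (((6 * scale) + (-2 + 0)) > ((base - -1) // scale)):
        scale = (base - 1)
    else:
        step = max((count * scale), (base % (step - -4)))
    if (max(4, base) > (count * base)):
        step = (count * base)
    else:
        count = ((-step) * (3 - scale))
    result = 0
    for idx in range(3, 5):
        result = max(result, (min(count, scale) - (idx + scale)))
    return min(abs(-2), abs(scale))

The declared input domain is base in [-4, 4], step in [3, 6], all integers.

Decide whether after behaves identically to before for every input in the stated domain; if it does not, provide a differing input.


base=-4, step=4 yields 0 from before but ERROR from after.
verdict: not equivalent; witness: base=-4, step=4


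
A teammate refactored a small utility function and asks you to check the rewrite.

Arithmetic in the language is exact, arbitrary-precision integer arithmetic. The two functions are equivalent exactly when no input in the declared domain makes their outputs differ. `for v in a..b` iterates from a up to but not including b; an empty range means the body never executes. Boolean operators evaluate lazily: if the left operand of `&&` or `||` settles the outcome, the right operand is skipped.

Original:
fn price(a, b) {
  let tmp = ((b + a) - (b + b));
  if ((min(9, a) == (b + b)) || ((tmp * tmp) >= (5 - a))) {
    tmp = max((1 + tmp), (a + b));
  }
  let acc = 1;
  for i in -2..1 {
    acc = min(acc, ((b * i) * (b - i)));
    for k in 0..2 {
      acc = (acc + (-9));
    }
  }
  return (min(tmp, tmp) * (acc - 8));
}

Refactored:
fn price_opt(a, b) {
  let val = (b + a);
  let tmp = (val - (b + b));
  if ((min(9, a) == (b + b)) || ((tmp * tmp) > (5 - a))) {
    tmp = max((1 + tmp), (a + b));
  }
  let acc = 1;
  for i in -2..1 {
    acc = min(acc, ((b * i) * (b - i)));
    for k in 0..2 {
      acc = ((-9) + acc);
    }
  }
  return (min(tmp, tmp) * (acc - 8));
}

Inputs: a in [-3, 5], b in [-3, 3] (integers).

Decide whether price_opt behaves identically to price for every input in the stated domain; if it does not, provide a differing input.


At a=1, b=-1: price gives -183, price_opt gives -122.
verdict: not equivalent; witness: a=1, b=-1


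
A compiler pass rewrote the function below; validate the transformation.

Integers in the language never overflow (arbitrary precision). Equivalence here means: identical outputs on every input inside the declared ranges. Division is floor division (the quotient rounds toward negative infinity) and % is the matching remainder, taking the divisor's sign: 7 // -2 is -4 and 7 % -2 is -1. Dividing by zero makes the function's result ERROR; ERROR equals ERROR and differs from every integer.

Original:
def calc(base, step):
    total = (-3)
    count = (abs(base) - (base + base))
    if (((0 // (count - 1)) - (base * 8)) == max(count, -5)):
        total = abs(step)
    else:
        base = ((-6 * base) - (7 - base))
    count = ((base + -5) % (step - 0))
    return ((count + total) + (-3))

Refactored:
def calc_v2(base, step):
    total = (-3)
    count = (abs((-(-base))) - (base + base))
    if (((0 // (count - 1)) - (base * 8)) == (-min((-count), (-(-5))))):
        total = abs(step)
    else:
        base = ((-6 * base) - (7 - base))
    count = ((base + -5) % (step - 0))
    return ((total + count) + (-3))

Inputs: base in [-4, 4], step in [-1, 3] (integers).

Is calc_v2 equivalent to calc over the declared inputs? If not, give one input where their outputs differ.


Equivalent — the differences include min/max/abs usage differs, yet no declared input distinguishes the two.
One worked example (base=3, step=2) — calc: total := -3 | count := -3 | (((0 // (count - 1)) - (base * 8)) == max(count, -5)): false | base := -22 | count := 1 | result -5; calc_v2: total := -3 | count := -3 | (((0 // (count - 1)) - (base * 8)) == (-min((-count), (-(-5))))): false | base := -22 | count := 1 | result -5; agreement on -5.
Every one of the 45 inputs gives matching results.
verdict: equivalent


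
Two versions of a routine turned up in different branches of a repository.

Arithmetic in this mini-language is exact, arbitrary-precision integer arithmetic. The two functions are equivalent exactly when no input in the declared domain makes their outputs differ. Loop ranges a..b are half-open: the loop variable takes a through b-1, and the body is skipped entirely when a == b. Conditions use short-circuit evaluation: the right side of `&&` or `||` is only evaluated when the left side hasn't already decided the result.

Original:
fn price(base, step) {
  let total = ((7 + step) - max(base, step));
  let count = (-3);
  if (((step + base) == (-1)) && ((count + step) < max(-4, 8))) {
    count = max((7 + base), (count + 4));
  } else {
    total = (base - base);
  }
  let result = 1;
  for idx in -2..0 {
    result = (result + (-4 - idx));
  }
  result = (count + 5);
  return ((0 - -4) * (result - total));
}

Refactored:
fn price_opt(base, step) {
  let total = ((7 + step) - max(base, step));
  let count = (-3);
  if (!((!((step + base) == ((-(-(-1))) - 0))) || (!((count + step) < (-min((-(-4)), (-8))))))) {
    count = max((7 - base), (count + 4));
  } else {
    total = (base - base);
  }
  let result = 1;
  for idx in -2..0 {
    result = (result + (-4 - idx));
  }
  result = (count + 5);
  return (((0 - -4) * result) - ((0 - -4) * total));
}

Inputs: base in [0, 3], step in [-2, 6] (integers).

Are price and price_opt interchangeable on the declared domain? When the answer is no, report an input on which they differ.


There is a counterexample at base=1, step=-2: 36 on one side, 28 on the other.
price: total = 4; count = -3; (((step + base) == (-1)) && ((count + step) < max(-4, 8))) -> true; count = 8; result = 1; [idx=-2]; result = -1; [idx=-1]; result = -4; result = 13; return 36
price_opt: total = 4; count = -3; (!((!((step + base) == ((-(-(-1))) - 0))) || (!((count + step) < (-min((-(-4)), (-8))))))) -> true; count = 6; result = 1; [idx=-2]; result = -1; [idx=-1]; result = -4; result = 11; return 28
verdict: not equivalent; witness: base=1, step=-2


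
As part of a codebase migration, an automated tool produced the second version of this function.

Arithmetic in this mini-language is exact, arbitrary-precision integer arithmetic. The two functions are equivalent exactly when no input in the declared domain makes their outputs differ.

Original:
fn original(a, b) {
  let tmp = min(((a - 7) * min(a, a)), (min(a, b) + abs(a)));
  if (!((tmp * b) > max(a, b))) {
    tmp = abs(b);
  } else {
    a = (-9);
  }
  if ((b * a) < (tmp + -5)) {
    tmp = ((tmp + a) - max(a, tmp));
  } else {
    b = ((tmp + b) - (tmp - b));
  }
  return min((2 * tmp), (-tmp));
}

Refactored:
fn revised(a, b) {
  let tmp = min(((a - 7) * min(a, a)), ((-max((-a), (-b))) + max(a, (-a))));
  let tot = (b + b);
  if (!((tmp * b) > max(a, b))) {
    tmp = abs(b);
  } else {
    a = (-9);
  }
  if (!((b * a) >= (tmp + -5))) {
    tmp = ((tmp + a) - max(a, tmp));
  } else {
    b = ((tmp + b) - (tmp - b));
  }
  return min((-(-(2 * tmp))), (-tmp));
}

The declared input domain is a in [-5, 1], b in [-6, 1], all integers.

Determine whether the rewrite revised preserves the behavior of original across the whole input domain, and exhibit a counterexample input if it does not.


Behavior is preserved: although min/max/abs usage differs; and statement counts differ; and arithmetic usage differs; and local variable names differ; and boolean connective usage differs; and comparison usage differs, the outputs never diverge.
As a probe, take a=-5, b=-2: original runs tmp=0, then (!((tmp * b) > max(a, b))) is false, then a=-9, then ((b * a) < (tmp + -5)) is false, then b=-4, then returns 0; revised runs tmp=0, then tot=-4, then (!((tmp * b) > max(a, b))) is false, then a=-9, then (!((b * a) >= (tmp + -5))) is false, then b=-4, then returns 0; both end at 0.
Every one of the 56 inputs gives matching results.
verdict: equivalent
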